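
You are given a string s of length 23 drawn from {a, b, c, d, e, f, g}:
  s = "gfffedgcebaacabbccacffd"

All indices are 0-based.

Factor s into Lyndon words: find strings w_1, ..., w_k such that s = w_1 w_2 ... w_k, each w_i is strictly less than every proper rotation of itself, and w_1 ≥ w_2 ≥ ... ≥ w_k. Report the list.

["g", "f", "f", "f", "e", "dg", "ce", "b", "aacabbccacffd"]

emit factor 1: 'g' (i=0, period=1)
emit factor 2: 'f' (i=1, period=1)
emit factor 3: 'f' (i=2, period=1)
emit factor 4: 'f' (i=3, period=1)
emit factor 5: 'e' (i=4, period=1)
emit factor 6: 'dg' (i=5, period=2)
emit factor 7: 'ce' (i=7, period=2)
emit factor 8: 'b' (i=9, period=1)
emit factor 9: 'aacabbccacffd' (i=10, period=13)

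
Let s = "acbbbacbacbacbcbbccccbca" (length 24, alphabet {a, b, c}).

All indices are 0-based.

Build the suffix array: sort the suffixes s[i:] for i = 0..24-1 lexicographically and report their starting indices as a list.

[23, 5, 8, 0, 11, 4, 7, 10, 3, 2, 15, 21, 13, 16, 22, 6, 9, 1, 14, 20, 12, 19, 18, 17]

rank | idx | suffix
   0 |  23 | a
   1 |   5 | acbacbacbcbbccccbca
   2 |   8 | acbacbcbbccccbca
   3 |   0 | acbbbacbacbacbcbbccccbca
   4 |  11 | acbcbbccccbca
   5 |   4 | bacbacbacbcbbccccbca
   6 |   7 | bacbacbcbbccccbca
   7 |  10 | bacbcbbccccbca
   8 |   3 | bbacbacbacbcbbccccbca
   9 |   2 | bbbacbacbacbcbbccccbca
  10 |  15 | bbccccbca
  11 |  21 | bca
  12 |  13 | bcbbccccbca
  13 |  16 | bccccbca
  14 |  22 | ca
  15 |   6 | cbacbacbcbbccccbca
  16 |   9 | cbacbcbbccccbca
  17 |   1 | cbbbacbacbacbcbbccccbca
  18 |  14 | cbbccccbca
  19 |  20 | cbca
  20 |  12 | cbcbbccccbca
  21 |  19 | ccbca
  22 |  18 | cccbca
  23 |  17 | ccccbca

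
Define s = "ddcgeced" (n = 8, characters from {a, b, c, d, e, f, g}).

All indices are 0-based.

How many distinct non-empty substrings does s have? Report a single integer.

sorted suffixes:
  #0 SA[0]=5  'ced'
  #1 SA[1]=2  'cgeced'
  #2 SA[2]=7  'd'
  #3 SA[3]=1  'dcgeced'
  #4 SA[4]=0  'ddcgeced'
  #5 SA[5]=4  'eced'
  #6 SA[6]=6  'ed'
  #7 SA[7]=3  'geced'

SA = [5, 2, 7, 1, 0, 4, 6, 3]
i: (SA[i-1],SA[i]) lcp shared
  1: (5,2) 1 'c'
  2: (2,7) 0 ''
  3: (7,1) 1 'd'
  4: (1,0) 1 'd'
  5: (0,4) 0 ''
  6: (4,6) 1 'e'
  7: (6,3) 0 ''

n(n+1)/2 = 8·9/2 = 36
Σ LCP = 0 + 1 + 0 + 1 + 1 + 0 + 1 + 0 = 4
distinct = 36 − 4 = 32

32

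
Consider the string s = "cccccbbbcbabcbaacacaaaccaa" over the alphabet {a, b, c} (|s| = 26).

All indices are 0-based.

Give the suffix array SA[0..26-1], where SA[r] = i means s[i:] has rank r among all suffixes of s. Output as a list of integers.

[25, 24, 19, 14, 20, 10, 17, 15, 21, 13, 9, 5, 6, 11, 7, 23, 18, 16, 12, 8, 4, 22, 3, 2, 1, 0]

rank→(start, suffix):
  0 → (25, 'a')
  1 → (24, 'aa')
  2 → (19, 'aaaccaa')
  3 → (14, 'aacacaaaccaa')
  4 → (20, 'aaccaa')
  5 → (10, 'abcbaacacaaaccaa')
  6 → (17, 'acaaaccaa')
  7 → (15, 'acacaaaccaa')
  8 → (21, 'accaa')
  9 → (13, 'baacacaaaccaa')
  10 → (9, 'babcbaacacaaaccaa')
  11 → (5, 'bbbcbabcbaacacaaaccaa')
  12 → (6, 'bbcbabcbaacacaaaccaa')
  13 → (11, 'bcbaacacaaaccaa')
  14 → (7, 'bcbabcbaacacaaaccaa')
  15 → (23, 'caa')
  16 → (18, 'caaaccaa')
  17 → (16, 'cacaaaccaa')
  18 → (12, 'cbaacacaaaccaa')
  19 → (8, 'cbabcbaacacaaaccaa')
  20 → (4, 'cbbbcbabcbaacacaaaccaa')
  21 → (22, 'ccaa')
  22 → (3, 'ccbbbcbabcbaacacaaaccaa')
  23 → (2, 'cccbbbcbabcbaacacaaaccaa')
  24 → (1, 'ccccbbbcbabcbaacacaaaccaa')
  25 → (0, 'cccccbbbcbabcbaacacaaaccaa')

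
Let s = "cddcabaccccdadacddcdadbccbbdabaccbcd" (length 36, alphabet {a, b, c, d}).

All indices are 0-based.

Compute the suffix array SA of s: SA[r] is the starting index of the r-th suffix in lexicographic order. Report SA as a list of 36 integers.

[28, 4, 30, 6, 14, 12, 20, 29, 5, 25, 22, 33, 26, 3, 24, 32, 23, 31, 7, 8, 9, 34, 10, 18, 0, 15, 35, 27, 13, 11, 19, 21, 2, 17, 1, 16]

rank | idx | suffix
   0 |  28 | abaccbcd
   1 |   4 | abaccccdadacddcdadbccbbdabaccbcd
   2 |  30 | accbcd
   3 |   6 | accccdadacddcdadbccbbdabaccbcd
   4 |  14 | acddcdadbccbbdabaccbcd
   5 |  12 | adacddcdadbccbbdabaccbcd
   6 |  20 | adbccbbdabaccbcd
   7 |  29 | baccbcd
   8 |   5 | baccccdadacddcdadbccbbdabaccbcd
   9 |  25 | bbdabaccbcd
  10 |  22 | bccbbdabaccbcd
  11 |  33 | bcd
  12 |  26 | bdabaccbcd
  13 |   3 | cabaccccdadacddcdadbccbbdabaccbcd
  14 |  24 | cbbdabaccbcd
  15 |  32 | cbcd
  16 |  23 | ccbbdabaccbcd
  17 |  31 | ccbcd
  18 |   7 | ccccdadacddcdadbccbbdabaccbcd
  19 |   8 | cccdadacddcdadbccbbdabaccbcd
  20 |   9 | ccdadacddcdadbccbbdabaccbcd
  21 |  34 | cd
  22 |  10 | cdadacddcdadbccbbdabaccbcd
  23 |  18 | cdadbccbbdabaccbcd
  24 |   0 | cddcabaccccdadacddcdadbccbbdabaccbcd
  25 |  15 | cddcdadbccbbdabaccbcd
  26 |  35 | d
  27 |  27 | dabaccbcd
  28 |  13 | dacddcdadbccbbdabaccbcd
  29 |  11 | dadacddcdadbccbbdabaccbcd
  30 |  19 | dadbccbbdabaccbcd
  31 |  21 | dbccbbdabaccbcd
  32 |   2 | dcabaccccdadacddcdadbccbbdabaccbcd
  33 |  17 | dcdadbccbbdabaccbcd
  34 |   1 | ddcabaccccdadacddcdadbccbbdabaccbcd
  35 |  16 | ddcdadbccbbdabaccbcd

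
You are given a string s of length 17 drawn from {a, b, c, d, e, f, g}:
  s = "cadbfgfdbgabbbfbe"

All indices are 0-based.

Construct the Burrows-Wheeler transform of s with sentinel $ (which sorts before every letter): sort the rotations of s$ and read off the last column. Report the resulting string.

egcabfbdd$afbbgbbf

rank  rotation            last
    0  $cadbfgfdbgabbbfbe  e
    1  abbbfbe$cadbfgfdbg  g
    2  adbfgfdbgabbbfbe$c  c
    3  bbbfbe$cadbfgfdbga  a
    4  bbfbe$cadbfgfdbgab  b
    5  be$cadbfgfdbgabbbf  f
    6  bfbe$cadbfgfdbgabb  b
    7  bfgfdbgabbbfbe$cad  d
    8  bgabbbfbe$cadbfgfd  d
    9  cadbfgfdbgabbbfbe$  $
   10  dbfgfdbgabbbfbe$ca  a
   11  dbgabbbfbe$cadbfgf  f
   12  e$cadbfgfdbgabbbfb  b
   13  fbe$cadbfgfdbgabbb  b
   14  fdbgabbbfbe$cadbfg  g
   15  fgfdbgabbbfbe$cadb  b
   16  gabbbfbe$cadbfgfdb  b
   17  gfdbgabbbfbe$cadbf  f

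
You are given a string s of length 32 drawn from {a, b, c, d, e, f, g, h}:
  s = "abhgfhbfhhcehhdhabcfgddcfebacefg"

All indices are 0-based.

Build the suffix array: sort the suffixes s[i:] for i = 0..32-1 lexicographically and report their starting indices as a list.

rank | idx | suffix
   0 |  16 | abcfgddcfebacefg
   1 |   0 | abhgfhbfhhcehhdhabcfgddcfebacefg
   2 |  27 | acefg
   3 |  26 | bacefg
   4 |  17 | bcfgddcfebacefg
   5 |   6 | bfhhcehhdhabcfgddcfebacefg
   6 |   1 | bhgfhbfhhcehhdhabcfgddcfebacefg
   7 |  28 | cefg
   8 |  10 | cehhdhabcfgddcfebacefg
   9 |  23 | cfebacefg
  10 |  18 | cfgddcfebacefg
  11 |  22 | dcfebacefg
  12 |  21 | ddcfebacefg
  13 |  14 | dhabcfgddcfebacefg
  14 |  25 | ebacefg
  15 |  29 | efg
  16 |  11 | ehhdhabcfgddcfebacefg
  17 |  24 | febacefg
  18 |  30 | fg
  19 |  19 | fgddcfebacefg
  20 |   4 | fhbfhhcehhdhabcfgddcfebacefg
  21 |   7 | fhhcehhdhabcfgddcfebacefg
  22 |  31 | g
  23 |  20 | gddcfebacefg
  24 |   3 | gfhbfhhcehhdhabcfgddcfebacefg
  25 |  15 | habcfgddcfebacefg
  26 |   5 | hbfhhcehhdhabcfgddcfebacefg
  27 |   9 | hcehhdhabcfgddcfebacefg
  28 |  13 | hdhabcfgddcfebacefg
  29 |   2 | hgfhbfhhcehhdhabcfgddcfebacefg
  30 |   8 | hhcehhdhabcfgddcfebacefg
  31 |  12 | hhdhabcfgddcfebacefg

[16, 0, 27, 26, 17, 6, 1, 28, 10, 23, 18, 22, 21, 14, 25, 29, 11, 24, 30, 19, 4, 7, 31, 20, 3, 15, 5, 9, 13, 2, 8, 12]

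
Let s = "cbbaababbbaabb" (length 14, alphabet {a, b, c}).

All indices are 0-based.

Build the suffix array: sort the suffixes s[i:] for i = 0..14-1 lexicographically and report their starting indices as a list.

[3, 10, 4, 11, 6, 13, 2, 9, 5, 12, 1, 8, 7, 0]

sorted suffixes:
  #0 SA[0]=3  'aababbbaabb'
  #1 SA[1]=10  'aabb'
  #2 SA[2]=4  'ababbbaabb'
  #3 SA[3]=11  'abb'
  #4 SA[4]=6  'abbbaabb'
  #5 SA[5]=13  'b'
  #6 SA[6]=2  'baababbbaabb'
  #7 SA[7]=9  'baabb'
  #8 SA[8]=5  'babbbaabb'
  #9 SA[9]=12  'bb'
  #10 SA[10]=1  'bbaababbbaabb'
  #11 SA[11]=8  'bbaabb'
  #12 SA[12]=7  'bbbaabb'
  #13 SA[13]=0  'cbbaababbbaabb'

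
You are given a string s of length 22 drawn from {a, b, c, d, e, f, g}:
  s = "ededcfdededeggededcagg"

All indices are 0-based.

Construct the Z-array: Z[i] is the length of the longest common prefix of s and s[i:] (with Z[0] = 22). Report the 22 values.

[22, 0, 2, 0, 0, 0, 0, 4, 0, 3, 0, 1, 0, 0, 5, 0, 2, 0, 0, 0, 0, 0]

Z[0]=22
i=1: fresh scan; Z[1]=0
i=2: fresh scan; Z[2]=2 extend→box=[2,4)
i=3: min(r-i=1, Z[1]=0)=0; Z[3]=0
i=4: fresh scan; Z[4]=0
i=5: fresh scan; Z[5]=0
i=6: fresh scan; Z[6]=0
i=7: fresh scan; Z[7]=4 extend→box=[7,11)
i=8: min(r-i=3, Z[1]=0)=0; Z[8]=0
i=9: min(r-i=2, Z[2]=2)=2; Z[9]=3 extend→box=[9,12)
i=10: min(r-i=2, Z[1]=0)=0; Z[10]=0
i=11: min(r-i=1, Z[2]=2)=1; Z[11]=1
i=12: fresh scan; Z[12]=0
i=13: fresh scan; Z[13]=0
i=14: fresh scan; Z[14]=5 extend→box=[14,19)
i=15: min(r-i=4, Z[1]=0)=0; Z[15]=0
i=16: min(r-i=3, Z[2]=2)=2; Z[16]=2
i=17: min(r-i=2, Z[3]=0)=0; Z[17]=0
i=18: min(r-i=1, Z[4]=0)=0; Z[18]=0
i=19: fresh scan; Z[19]=0
i=20: fresh scan; Z[20]=0
i=21: fresh scan; Z[21]=0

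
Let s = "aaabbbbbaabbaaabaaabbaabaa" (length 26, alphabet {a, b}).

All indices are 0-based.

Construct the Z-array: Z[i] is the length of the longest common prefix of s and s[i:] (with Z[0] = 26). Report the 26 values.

Z[0]=26
i=1: outside box; Z[1]=2 scan→box=[1,3)
i=2: min(r-i=1, Z[1]=2)=1; Z[2]=1
i=3: outside box; Z[3]=0
i=4: outside box; Z[4]=0
i=5: outside box; Z[5]=0
i=6: outside box; Z[6]=0
i=7: outside box; Z[7]=0
i=8: outside box; Z[8]=2 scan→box=[8,10)
i=9: min(r-i=1, Z[1]=2)=1; Z[9]=1
i=10: outside box; Z[10]=0
i=11: outside box; Z[11]=0
i=12: outside box; Z[12]=4 scan→box=[12,16)
i=13: min(r-i=3, Z[1]=2)=2; Z[13]=2
i=14: min(r-i=2, Z[2]=1)=1; Z[14]=1
i=15: min(r-i=1, Z[3]=0)=0; Z[15]=0
i=16: outside box; Z[16]=5 scan→box=[16,21)
i=17: min(r-i=4, Z[1]=2)=2; Z[17]=2
i=18: min(r-i=3, Z[2]=1)=1; Z[18]=1
i=19: min(r-i=2, Z[3]=0)=0; Z[19]=0
i=20: min(r-i=1, Z[4]=0)=0; Z[20]=0
i=21: outside box; Z[21]=2 scan→box=[21,23)
i=22: min(r-i=1, Z[1]=2)=1; Z[22]=1
i=23: outside box; Z[23]=0
i=24: outside box; Z[24]=2 scan→box=[24,26)
i=25: min(r-i=1, Z[1]=2)=1; Z[25]=1

[26, 2, 1, 0, 0, 0, 0, 0, 2, 1, 0, 0, 4, 2, 1, 0, 5, 2, 1, 0, 0, 2, 1, 0, 2, 1]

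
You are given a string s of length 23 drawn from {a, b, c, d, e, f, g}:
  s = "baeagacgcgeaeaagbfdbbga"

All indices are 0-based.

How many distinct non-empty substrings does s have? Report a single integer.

sorted suffixes:
  #0 SA[0]=22  'a'
  #1 SA[1]=13  'aagbfdbbga'
  #2 SA[2]=5  'acgcgeaeaagbfdbbga'
  #3 SA[3]=11  'aeaagbfdbbga'
  #4 SA[4]=1  'aeagacgcgeaeaagbfdbbga'
  #5 SA[5]=3  'agacgcgeaeaagbfdbbga'
  #6 SA[6]=14  'agbfdbbga'
  #7 SA[7]=0  'baeagacgcgeaeaagbfdbbga'
  #8 SA[8]=19  'bbga'
  #9 SA[9]=16  'bfdbbga'
  #10 SA[10]=20  'bga'
  #11 SA[11]=6  'cgcgeaeaagbfdbbga'
  #12 SA[12]=8  'cgeaeaagbfdbbga'
  #13 SA[13]=18  'dbbga'
  #14 SA[14]=12  'eaagbfdbbga'
  #15 SA[15]=10  'eaeaagbfdbbga'
  #16 SA[16]=2  'eagacgcgeaeaagbfdbbga'
  #17 SA[17]=17  'fdbbga'
  #18 SA[18]=21  'ga'
  #19 SA[19]=4  'gacgcgeaeaagbfdbbga'
  #20 SA[20]=15  'gbfdbbga'
  #21 SA[21]=7  'gcgeaeaagbfdbbga'
  #22 SA[22]=9  'geaeaagbfdbbga'

SA = [22, 13, 5, 11, 1, 3, 14, 0, 19, 16, 20, 6, 8, 18, 12, 10, 2, 17, 21, 4, 15, 7, 9]
[i] adj suffixes → lcp
  [1] 22/13 → 1 ('a')
  [2] 13/5 → 1 ('a')
  [3] 5/11 → 1 ('a')
  [4] 11/1 → 3 ('aea')
  [5] 1/3 → 1 ('a')
  [6] 3/14 → 2 ('ag')
  [7] 14/0 → 0 ('')
  [8] 0/19 → 1 ('b')
  [9] 19/16 → 1 ('b')
  [10] 16/20 → 1 ('b')
  [11] 20/6 → 0 ('')
  [12] 6/8 → 2 ('cg')
  [13] 8/18 → 0 ('')
  [14] 18/12 → 0 ('')
  [15] 12/10 → 2 ('ea')
  [16] 10/2 → 2 ('ea')
  [17] 2/17 → 0 ('')
  [18] 17/21 → 0 ('')
  [19] 21/4 → 2 ('ga')
  [20] 4/15 → 1 ('g')
  [21] 15/7 → 1 ('g')
  [22] 7/9 → 1 ('g')

n(n+1)/2 = 23·24/2 = 276
Σ LCP = 0 + 1 + 1 + 1 + 3 + 1 + 2 + 0 + 1 + 1 + 1 + 0 + 2 + 0 + 0 + 2 + 2 + 0 + 0 + 2 + 1 + 1 + 1 = 23
distinct = 276 − 23 = 253

253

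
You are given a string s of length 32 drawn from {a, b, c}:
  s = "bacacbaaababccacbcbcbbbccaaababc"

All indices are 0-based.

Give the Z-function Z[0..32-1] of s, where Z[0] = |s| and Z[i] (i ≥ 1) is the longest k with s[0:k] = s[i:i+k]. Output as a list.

[32, 0, 0, 0, 0, 2, 0, 0, 0, 2, 0, 1, 0, 0, 0, 0, 1, 0, 1, 0, 1, 1, 1, 0, 0, 0, 0, 0, 2, 0, 1, 0]

Z[0]=32
i=1: i≥r, start 0; Z[1]=0
i=2: i≥r, start 0; Z[2]=0
i=3: i≥r, start 0; Z[3]=0
i=4: i≥r, start 0; Z[4]=0
i=5: i≥r, start 0; Z[5]=2 grow→box=[5,7)
i=6: min(r-i=1, Z[1]=0)=0; Z[6]=0
i=7: i≥r, start 0; Z[7]=0
i=8: i≥r, start 0; Z[8]=0
i=9: i≥r, start 0; Z[9]=2 grow→box=[9,11)
i=10: min(r-i=1, Z[1]=0)=0; Z[10]=0
i=11: i≥r, start 0; Z[11]=1 grow→box=[11,12)
i=12: i≥r, start 0; Z[12]=0
i=13: i≥r, start 0; Z[13]=0
i=14: i≥r, start 0; Z[14]=0
i=15: i≥r, start 0; Z[15]=0
i=16: i≥r, start 0; Z[16]=1 grow→box=[16,17)
i=17: i≥r, start 0; Z[17]=0
i=18: i≥r, start 0; Z[18]=1 grow→box=[18,19)
i=19: i≥r, start 0; Z[19]=0
i=20: i≥r, start 0; Z[20]=1 grow→box=[20,21)
i=21: i≥r, start 0; Z[21]=1 grow→box=[21,22)
i=22: i≥r, start 0; Z[22]=1 grow→box=[22,23)
i=23: i≥r, start 0; Z[23]=0
i=24: i≥r, start 0; Z[24]=0
i=25: i≥r, start 0; Z[25]=0
i=26: i≥r, start 0; Z[26]=0
i=27: i≥r, start 0; Z[27]=0
i=28: i≥r, start 0; Z[28]=2 grow→box=[28,30)
i=29: min(r-i=1, Z[1]=0)=0; Z[29]=0
i=30: i≥r, start 0; Z[30]=1 grow→box=[30,31)
i=31: i≥r, start 0; Z[31]=0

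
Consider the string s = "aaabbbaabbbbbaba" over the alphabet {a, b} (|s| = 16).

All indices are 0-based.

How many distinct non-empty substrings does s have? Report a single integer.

100

sorted suffixes:
  #0 SA[0]=15  'a'
  #1 SA[1]=0  'aaabbbaabbbbbaba'
  #2 SA[2]=1  'aabbbaabbbbbaba'
  #3 SA[3]=6  'aabbbbbaba'
  #4 SA[4]=13  'aba'
  #5 SA[5]=2  'abbbaabbbbbaba'
  #6 SA[6]=7  'abbbbbaba'
  #7 SA[7]=14  'ba'
  #8 SA[8]=5  'baabbbbbaba'
  #9 SA[9]=12  'baba'
  #10 SA[10]=4  'bbaabbbbbaba'
  #11 SA[11]=11  'bbaba'
  #12 SA[12]=3  'bbbaabbbbbaba'
  #13 SA[13]=10  'bbbaba'
  #14 SA[14]=9  'bbbbaba'
  #15 SA[15]=8  'bbbbbaba'

SA = [15, 0, 1, 6, 13, 2, 7, 14, 5, 12, 4, 11, 3, 10, 9, 8]
rank  pair      lcp
   1  s[15:],s[0:]  1  'a'
   2  s[0:],s[1:]  2  'aa'
   3  s[1:],s[6:]  5  'aabbb'
   4  s[6:],s[13:]  1  'a'
   5  s[13:],s[2:]  2  'ab'
   6  s[2:],s[7:]  4  'abbb'
   7  s[7:],s[14:]  0  ''
   8  s[14:],s[5:]  2  'ba'
   9  s[5:],s[12:]  2  'ba'
  10  s[12:],s[4:]  1  'b'
  11  s[4:],s[11:]  3  'bba'
  12  s[11:],s[3:]  2  'bb'
  13  s[3:],s[10:]  4  'bbba'
  14  s[10:],s[9:]  3  'bbb'
  15  s[9:],s[8:]  4  'bbbb'

n(n+1)/2 = 16·17/2 = 136
Σ LCP = 0 + 1 + 2 + 5 + 1 + 2 + 4 + 0 + 2 + 2 + 1 + 3 + 2 + 4 + 3 + 4 = 36
distinct = 136 − 36 = 100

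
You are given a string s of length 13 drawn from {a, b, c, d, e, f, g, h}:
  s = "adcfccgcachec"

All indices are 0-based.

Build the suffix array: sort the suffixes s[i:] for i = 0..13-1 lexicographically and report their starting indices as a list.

rank→(start, suffix):
  0 → (8, 'achec')
  1 → (0, 'adcfccgcachec')
  2 → (12, 'c')
  3 → (7, 'cachec')
  4 → (4, 'ccgcachec')
  5 → (2, 'cfccgcachec')
  6 → (5, 'cgcachec')
  7 → (9, 'chec')
  8 → (1, 'dcfccgcachec')
  9 → (11, 'ec')
  10 → (3, 'fccgcachec')
  11 → (6, 'gcachec')
  12 → (10, 'hec')

[8, 0, 12, 7, 4, 2, 5, 9, 1, 11, 3, 6, 10]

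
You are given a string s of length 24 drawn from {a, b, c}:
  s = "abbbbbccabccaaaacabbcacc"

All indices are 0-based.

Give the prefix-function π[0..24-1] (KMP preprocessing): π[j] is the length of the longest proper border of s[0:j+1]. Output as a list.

[0, 0, 0, 0, 0, 0, 0, 0, 1, 2, 0, 0, 1, 1, 1, 1, 0, 1, 2, 3, 0, 1, 0, 0]

π[0] = 0
j=1 s[j]='b': π[1]=0 (border '')
j=2 s[j]='b': π[2]=0 (border '')
j=3 s[j]='b': π[3]=0 (border '')
j=4 s[j]='b': π[4]=0 (border '')
j=5 s[j]='b': π[5]=0 (border '')
j=6 s[j]='c': π[6]=0 (border '')
j=7 s[j]='c': π[7]=0 (border '')
j=8 s[j]='a': π[8]=1 (border 'a')
j=9 s[j]='b': π[9]=2 (border 'ab')
j=10 s[j]='c': k: 2→0; π[10]=0 (border '')
j=11 s[j]='c': π[11]=0 (border '')
j=12 s[j]='a': π[12]=1 (border 'a')
j=13 s[j]='a': k: 1→0; π[13]=1 (border 'a')
j=14 s[j]='a': k: 1→0; π[14]=1 (border 'a')
j=15 s[j]='a': k: 1→0; π[15]=1 (border 'a')
j=16 s[j]='c': k: 1→0; π[16]=0 (border '')
j=17 s[j]='a': π[17]=1 (border 'a')
j=18 s[j]='b': π[18]=2 (border 'ab')
j=19 s[j]='b': π[19]=3 (border 'abb')
j=20 s[j]='c': k: 3→0; π[20]=0 (border '')
j=21 s[j]='a': π[21]=1 (border 'a')
j=22 s[j]='c': k: 1→0; π[22]=0 (border '')
j=23 s[j]='c': π[23]=0 (border '')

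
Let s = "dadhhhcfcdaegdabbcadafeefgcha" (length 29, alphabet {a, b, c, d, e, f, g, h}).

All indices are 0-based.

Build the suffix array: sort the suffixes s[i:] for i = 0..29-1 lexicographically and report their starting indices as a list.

[28, 14, 18, 1, 10, 20, 15, 16, 17, 8, 6, 26, 13, 0, 9, 19, 2, 22, 23, 11, 7, 21, 24, 25, 12, 27, 5, 4, 3]

sorted suffixes:
  #0 SA[0]=28  'a'
  #1 SA[1]=14  'abbcadafeefgcha'
  #2 SA[2]=18  'adafeefgcha'
  #3 SA[3]=1  'adhhhcfcdaegdabbcadafeefgcha'
  #4 SA[4]=10  'aegdabbcadafeefgcha'
  #5 SA[5]=20  'afeefgcha'
  #6 SA[6]=15  'bbcadafeefgcha'
  #7 SA[7]=16  'bcadafeefgcha'
  #8 SA[8]=17  'cadafeefgcha'
  #9 SA[9]=8  'cdaegdabbcadafeefgcha'
  #10 SA[10]=6  'cfcdaegdabbcadafeefgcha'
  #11 SA[11]=26  'cha'
  #12 SA[12]=13  'dabbcadafeefgcha'
  #13 SA[13]=0  'dadhhhcfcdaegdabbcadafeefgcha'
  #14 SA[14]=9  'daegdabbcadafeefgcha'
  #15 SA[15]=19  'dafeefgcha'
  #16 SA[16]=2  'dhhhcfcdaegdabbcadafeefgcha'
  #17 SA[17]=22  'eefgcha'
  #18 SA[18]=23  'efgcha'
  #19 SA[19]=11  'egdabbcadafeefgcha'
  #20 SA[20]=7  'fcdaegdabbcadafeefgcha'
  #21 SA[21]=21  'feefgcha'
  #22 SA[22]=24  'fgcha'
  #23 SA[23]=25  'gcha'
  #24 SA[24]=12  'gdabbcadafeefgcha'
  #25 SA[25]=27  'ha'
  #26 SA[26]=5  'hcfcdaegdabbcadafeefgcha'
  #27 SA[27]=4  'hhcfcdaegdabbcadafeefgcha'
  #28 SA[28]=3  'hhhcfcdaegdabbcadafeefgcha'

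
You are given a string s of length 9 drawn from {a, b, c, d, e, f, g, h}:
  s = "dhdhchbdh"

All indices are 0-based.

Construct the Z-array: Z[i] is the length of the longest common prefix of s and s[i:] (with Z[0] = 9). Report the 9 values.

[9, 0, 2, 0, 0, 0, 0, 2, 0]

Z[0]=9
i=1: i≥r, start 0; Z[1]=0
i=2: i≥r, start 0; Z[2]=2 scan→box=[2,4)
i=3: min(r-i=1, Z[1]=0)=0; Z[3]=0
i=4: i≥r, start 0; Z[4]=0
i=5: i≥r, start 0; Z[5]=0
i=6: i≥r, start 0; Z[6]=0
i=7: i≥r, start 0; Z[7]=2 scan→box=[7,9)
i=8: min(r-i=1, Z[1]=0)=0; Z[8]=0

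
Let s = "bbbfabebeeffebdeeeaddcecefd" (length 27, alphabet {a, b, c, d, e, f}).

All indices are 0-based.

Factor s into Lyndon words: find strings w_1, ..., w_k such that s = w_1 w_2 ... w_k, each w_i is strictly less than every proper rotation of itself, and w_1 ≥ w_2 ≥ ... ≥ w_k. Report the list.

emit factor 1: 'bbbf' (i=0, period=4)
emit factor 2: 'abebeeffebdeeeaddcecefd' (i=4, period=23)

["bbbf", "abebeeffebdeeeaddcecefd"]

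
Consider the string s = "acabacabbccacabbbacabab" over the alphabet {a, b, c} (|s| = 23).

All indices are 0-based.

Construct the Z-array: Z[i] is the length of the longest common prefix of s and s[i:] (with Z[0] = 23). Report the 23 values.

Z[0]=23
i=1: outside box; Z[1]=0
i=2: outside box; Z[2]=1 scan→box=[2,3)
i=3: outside box; Z[3]=0
i=4: outside box; Z[4]=4 scan→box=[4,8)
i=5: min(r-i=3, Z[1]=0)=0; Z[5]=0
i=6: min(r-i=2, Z[2]=1)=1; Z[6]=1
i=7: min(r-i=1, Z[3]=0)=0; Z[7]=0
i=8: outside box; Z[8]=0
i=9: outside box; Z[9]=0
i=10: outside box; Z[10]=0
i=11: outside box; Z[11]=4 scan→box=[11,15)
i=12: min(r-i=3, Z[1]=0)=0; Z[12]=0
i=13: min(r-i=2, Z[2]=1)=1; Z[13]=1
i=14: min(r-i=1, Z[3]=0)=0; Z[14]=0
i=15: outside box; Z[15]=0
i=16: outside box; Z[16]=0
i=17: outside box; Z[17]=5 scan→box=[17,22)
i=18: min(r-i=4, Z[1]=0)=0; Z[18]=0
i=19: min(r-i=3, Z[2]=1)=1; Z[19]=1
i=20: min(r-i=2, Z[3]=0)=0; Z[20]=0
i=21: min(r-i=1, Z[4]=4)=1; Z[21]=1
i=22: outside box; Z[22]=0

[23, 0, 1, 0, 4, 0, 1, 0, 0, 0, 0, 4, 0, 1, 0, 0, 0, 5, 0, 1, 0, 1, 0]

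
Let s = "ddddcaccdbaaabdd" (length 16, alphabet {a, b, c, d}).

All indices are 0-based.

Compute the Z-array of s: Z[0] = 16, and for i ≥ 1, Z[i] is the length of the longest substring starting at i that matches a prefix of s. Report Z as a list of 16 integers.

[16, 3, 2, 1, 0, 0, 0, 0, 1, 0, 0, 0, 0, 0, 2, 1]

Z[0]=16
i=1: outside box; Z[1]=3 scan→box=[1,4)
i=2: min(r-i=2, Z[1]=3)=2; Z[2]=2
i=3: min(r-i=1, Z[2]=2)=1; Z[3]=1
i=4: outside box; Z[4]=0
i=5: outside box; Z[5]=0
i=6: outside box; Z[6]=0
i=7: outside box; Z[7]=0
i=8: outside box; Z[8]=1 scan→box=[8,9)
i=9: outside box; Z[9]=0
i=10: outside box; Z[10]=0
i=11: outside box; Z[11]=0
i=12: outside box; Z[12]=0
i=13: outside box; Z[13]=0
i=14: outside box; Z[14]=2 scan→box=[14,16)
i=15: min(r-i=1, Z[1]=3)=1; Z[15]=1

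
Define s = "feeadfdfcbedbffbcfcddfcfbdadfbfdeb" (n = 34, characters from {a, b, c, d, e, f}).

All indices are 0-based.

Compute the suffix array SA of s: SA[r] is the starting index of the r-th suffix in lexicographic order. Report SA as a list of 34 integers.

rank | idx | suffix
   0 |  26 | adfbfdeb
   1 |   3 | adfdfcbedbffbcfcddfcfbdadfbfdeb
   2 |  33 | b
   3 |  15 | bcfcddfcfbdadfbfdeb
   4 |  24 | bdadfbfdeb
   5 |   9 | bedbffbcfcddfcfbdadfbfdeb
   6 |  29 | bfdeb
   7 |  12 | bffbcfcddfcfbdadfbfdeb
   8 |   8 | cbedbffbcfcddfcfbdadfbfdeb
   9 |  18 | cddfcfbdadfbfdeb
  10 |  22 | cfbdadfbfdeb
  11 |  16 | cfcddfcfbdadfbfdeb
  12 |  25 | dadfbfdeb
  13 |  11 | dbffbcfcddfcfbdadfbfdeb
  14 |  19 | ddfcfbdadfbfdeb
  15 |  31 | deb
  16 |  27 | dfbfdeb
  17 |   6 | dfcbedbffbcfcddfcfbdadfbfdeb
  18 |  20 | dfcfbdadfbfdeb
  19 |   4 | dfdfcbedbffbcfcddfcfbdadfbfdeb
  20 |   2 | eadfdfcbedbffbcfcddfcfbdadfbfdeb
  21 |  32 | eb
  22 |  10 | edbffbcfcddfcfbdadfbfdeb
  23 |   1 | eeadfdfcbedbffbcfcddfcfbdadfbfdeb
  24 |  14 | fbcfcddfcfbdadfbfdeb
  25 |  23 | fbdadfbfdeb
  26 |  28 | fbfdeb
  27 |   7 | fcbedbffbcfcddfcfbdadfbfdeb
  28 |  17 | fcddfcfbdadfbfdeb
  29 |  21 | fcfbdadfbfdeb
  30 |  30 | fdeb
  31 |   5 | fdfcbedbffbcfcddfcfbdadfbfdeb
  32 |   0 | feeadfdfcbedbffbcfcddfcfbdadfbfdeb
  33 |  13 | ffbcfcddfcfbdadfbfdeb

[26, 3, 33, 15, 24, 9, 29, 12, 8, 18, 22, 16, 25, 11, 19, 31, 27, 6, 20, 4, 2, 32, 10, 1, 14, 23, 28, 7, 17, 21, 30, 5, 0, 13]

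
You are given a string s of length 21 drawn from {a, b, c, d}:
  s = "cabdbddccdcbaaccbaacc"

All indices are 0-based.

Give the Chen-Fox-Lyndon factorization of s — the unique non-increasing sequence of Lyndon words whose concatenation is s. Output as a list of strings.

emit factor 1: 'c' (i=0, period=1)
emit factor 2: 'abdbddccdcb' (i=1, period=11)
emit factor 3: 'aaccb' (i=12, period=5)
emit factor 4: 'aacc' (i=17, period=4)

["c", "abdbddccdcb", "aaccb", "aacc"]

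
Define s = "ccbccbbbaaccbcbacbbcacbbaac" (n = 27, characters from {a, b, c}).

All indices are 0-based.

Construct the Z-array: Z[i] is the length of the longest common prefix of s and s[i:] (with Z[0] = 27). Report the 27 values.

[27, 1, 0, 3, 1, 0, 0, 0, 0, 0, 4, 1, 0, 1, 0, 0, 1, 0, 0, 1, 0, 1, 0, 0, 0, 0, 1]

Z[0]=27
i=1: i≥r, start 0; Z[1]=1 scan→box=[1,2)
i=2: i≥r, start 0; Z[2]=0
i=3: i≥r, start 0; Z[3]=3 scan→box=[3,6)
i=4: min(r-i=2, Z[1]=1)=1; Z[4]=1
i=5: min(r-i=1, Z[2]=0)=0; Z[5]=0
i=6: i≥r, start 0; Z[6]=0
i=7: i≥r, start 0; Z[7]=0
i=8: i≥r, start 0; Z[8]=0
i=9: i≥r, start 0; Z[9]=0
i=10: i≥r, start 0; Z[10]=4 scan→box=[10,14)
i=11: min(r-i=3, Z[1]=1)=1; Z[11]=1
i=12: min(r-i=2, Z[2]=0)=0; Z[12]=0
i=13: min(r-i=1, Z[3]=3)=1; Z[13]=1
i=14: i≥r, start 0; Z[14]=0
i=15: i≥r, start 0; Z[15]=0
i=16: i≥r, start 0; Z[16]=1 scan→box=[16,17)
i=17: i≥r, start 0; Z[17]=0
i=18: i≥r, start 0; Z[18]=0
i=19: i≥r, start 0; Z[19]=1 scan→box=[19,20)
i=20: i≥r, start 0; Z[20]=0
i=21: i≥r, start 0; Z[21]=1 scan→box=[21,22)
i=22: i≥r, start 0; Z[22]=0
i=23: i≥r, start 0; Z[23]=0
i=24: i≥r, start 0; Z[24]=0
i=25: i≥r, start 0; Z[25]=0
i=26: i≥r, start 0; Z[26]=1 scan→box=[26,27)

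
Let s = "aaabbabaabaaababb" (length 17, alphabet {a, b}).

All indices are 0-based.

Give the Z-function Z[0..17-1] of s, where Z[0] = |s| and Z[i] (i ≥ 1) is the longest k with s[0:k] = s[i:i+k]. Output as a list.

Z[0]=17
i=1: fresh scan; Z[1]=2 scan→box=[1,3)
i=2: min(r-i=1, Z[1]=2)=1; Z[2]=1
i=3: fresh scan; Z[3]=0
i=4: fresh scan; Z[4]=0
i=5: fresh scan; Z[5]=1 scan→box=[5,6)
i=6: fresh scan; Z[6]=0
i=7: fresh scan; Z[7]=2 scan→box=[7,9)
i=8: min(r-i=1, Z[1]=2)=1; Z[8]=1
i=9: fresh scan; Z[9]=0
i=10: fresh scan; Z[10]=4 scan→box=[10,14)
i=11: min(r-i=3, Z[1]=2)=2; Z[11]=2
i=12: min(r-i=2, Z[2]=1)=1; Z[12]=1
i=13: min(r-i=1, Z[3]=0)=0; Z[13]=0
i=14: fresh scan; Z[14]=1 scan→box=[14,15)
i=15: fresh scan; Z[15]=0
i=16: fresh scan; Z[16]=0

[17, 2, 1, 0, 0, 1, 0, 2, 1, 0, 4, 2, 1, 0, 1, 0, 0]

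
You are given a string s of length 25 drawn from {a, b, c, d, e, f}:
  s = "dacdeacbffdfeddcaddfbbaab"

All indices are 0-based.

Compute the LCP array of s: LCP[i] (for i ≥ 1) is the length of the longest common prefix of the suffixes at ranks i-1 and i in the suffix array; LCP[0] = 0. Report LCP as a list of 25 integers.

rank→(start, suffix):
  0 → (22, 'aab')
  1 → (23, 'ab')
  2 → (5, 'acbffdfeddcaddfbbaab')
  3 → (1, 'acdeacbffdfeddcaddfbbaab')
  4 → (16, 'addfbbaab')
  5 → (24, 'b')
  6 → (21, 'baab')
  7 → (20, 'bbaab')
  8 → (7, 'bffdfeddcaddfbbaab')
  9 → (15, 'caddfbbaab')
  10 → (6, 'cbffdfeddcaddfbbaab')
  11 → (2, 'cdeacbffdfeddcaddfbbaab')
  12 → (0, 'dacdeacbffdfeddcaddfbbaab')
  13 → (14, 'dcaddfbbaab')
  14 → (13, 'ddcaddfbbaab')
  15 → (17, 'ddfbbaab')
  16 → (3, 'deacbffdfeddcaddfbbaab')
  17 → (18, 'dfbbaab')
  18 → (10, 'dfeddcaddfbbaab')
  19 → (4, 'eacbffdfeddcaddfbbaab')
  20 → (12, 'eddcaddfbbaab')
  21 → (19, 'fbbaab')
  22 → (9, 'fdfeddcaddfbbaab')
  23 → (11, 'feddcaddfbbaab')
  24 → (8, 'ffdfeddcaddfbbaab')

SA = [22, 23, 5, 1, 16, 24, 21, 20, 7, 15, 6, 2, 0, 14, 13, 17, 3, 18, 10, 4, 12, 19, 9, 11, 8]
rank  pair      lcp
   1  s[22:],s[23:]  1  'a'
   2  s[23:],s[5:]  1  'a'
   3  s[5:],s[1:]  2  'ac'
   4  s[1:],s[16:]  1  'a'
   5  s[16:],s[24:]  0  ''
   6  s[24:],s[21:]  1  'b'
   7  s[21:],s[20:]  1  'b'
   8  s[20:],s[7:]  1  'b'
   9  s[7:],s[15:]  0  ''
  10  s[15:],s[6:]  1  'c'
  11  s[6:],s[2:]  1  'c'
  12  s[2:],s[0:]  0  ''
  13  s[0:],s[14:]  1  'd'
  14  s[14:],s[13:]  1  'd'
  15  s[13:],s[17:]  2  'dd'
  16  s[17:],s[3:]  1  'd'
  17  s[3:],s[18:]  1  'd'
  18  s[18:],s[10:]  2  'df'
  19  s[10:],s[4:]  0  ''
  20  s[4:],s[12:]  1  'e'
  21  s[12:],s[19:]  0  ''
  22  s[19:],s[9:]  1  'f'
  23  s[9:],s[11:]  1  'f'
  24  s[11:],s[8:]  1  'f'

[0, 1, 1, 2, 1, 0, 1, 1, 1, 0, 1, 1, 0, 1, 1, 2, 1, 1, 2, 0, 1, 0, 1, 1, 1]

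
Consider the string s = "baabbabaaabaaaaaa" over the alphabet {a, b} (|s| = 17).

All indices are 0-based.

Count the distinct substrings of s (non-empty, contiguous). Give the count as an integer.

rank→(start, suffix):
  0 → (16, 'a')
  1 → (15, 'aa')
  2 → (14, 'aaa')
  3 → (13, 'aaaa')
  4 → (12, 'aaaaa')
  5 → (11, 'aaaaaa')
  6 → (7, 'aaabaaaaaa')
  7 → (8, 'aabaaaaaa')
  8 → (1, 'aabbabaaabaaaaaa')
  9 → (9, 'abaaaaaa')
  10 → (5, 'abaaabaaaaaa')
  11 → (2, 'abbabaaabaaaaaa')
  12 → (10, 'baaaaaa')
  13 → (6, 'baaabaaaaaa')
  14 → (0, 'baabbabaaabaaaaaa')
  15 → (4, 'babaaabaaaaaa')
  16 → (3, 'bbabaaabaaaaaa')

SA = [16, 15, 14, 13, 12, 11, 7, 8, 1, 9, 5, 2, 10, 6, 0, 4, 3]
rank  pair      lcp
   1  s[16:],s[15:]  1  'a'
   2  s[15:],s[14:]  2  'aa'
   3  s[14:],s[13:]  3  'aaa'
   4  s[13:],s[12:]  4  'aaaa'
   5  s[12:],s[11:]  5  'aaaaa'
   6  s[11:],s[7:]  3  'aaa'
   7  s[7:],s[8:]  2  'aa'
   8  s[8:],s[1:]  3  'aab'
   9  s[1:],s[9:]  1  'a'
  10  s[9:],s[5:]  5  'abaaa'
  11  s[5:],s[2:]  2  'ab'
  12  s[2:],s[10:]  0  ''
  13  s[10:],s[6:]  4  'baaa'
  14  s[6:],s[0:]  3  'baa'
  15  s[0:],s[4:]  2  'ba'
  16  s[4:],s[3:]  1  'b'

n(n+1)/2 = 17·18/2 = 153
Σ LCP = 0 + 1 + 2 + 3 + 4 + 5 + 3 + 2 + 3 + 1 + 5 + 2 + 0 + 4 + 3 + 2 + 1 = 41
distinct = 153 − 41 = 112

112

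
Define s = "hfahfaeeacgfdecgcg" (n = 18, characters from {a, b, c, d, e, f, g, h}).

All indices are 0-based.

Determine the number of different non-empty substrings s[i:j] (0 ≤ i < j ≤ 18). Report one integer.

155

sorted suffixes:
  #0 SA[0]=8  'acgfdecgcg'
  #1 SA[1]=5  'aeeacgfdecgcg'
  #2 SA[2]=2  'ahfaeeacgfdecgcg'
  #3 SA[3]=16  'cg'
  #4 SA[4]=14  'cgcg'
  #5 SA[5]=9  'cgfdecgcg'
  #6 SA[6]=12  'decgcg'
  #7 SA[7]=7  'eacgfdecgcg'
  #8 SA[8]=13  'ecgcg'
  #9 SA[9]=6  'eeacgfdecgcg'
  #10 SA[10]=4  'faeeacgfdecgcg'
  #11 SA[11]=1  'fahfaeeacgfdecgcg'
  #12 SA[12]=11  'fdecgcg'
  #13 SA[13]=17  'g'
  #14 SA[14]=15  'gcg'
  #15 SA[15]=10  'gfdecgcg'
  #16 SA[16]=3  'hfaeeacgfdecgcg'
  #17 SA[17]=0  'hfahfaeeacgfdecgcg'

SA = [8, 5, 2, 16, 14, 9, 12, 7, 13, 6, 4, 1, 11, 17, 15, 10, 3, 0]
i: (SA[i-1],SA[i]) lcp shared
  1: (8,5) 1 'a'
  2: (5,2) 1 'a'
  3: (2,16) 0 ''
  4: (16,14) 2 'cg'
  5: (14,9) 2 'cg'
  6: (9,12) 0 ''
  7: (12,7) 0 ''
  8: (7,13) 1 'e'
  9: (13,6) 1 'e'
  10: (6,4) 0 ''
  11: (4,1) 2 'fa'
  12: (1,11) 1 'f'
  13: (11,17) 0 ''
  14: (17,15) 1 'g'
  15: (15,10) 1 'g'
  16: (10,3) 0 ''
  17: (3,0) 3 'hfa'

n(n+1)/2 = 18·19/2 = 171
Σ LCP = 0 + 1 + 1 + 0 + 2 + 2 + 0 + 0 + 1 + 1 + 0 + 2 + 1 + 0 + 1 + 1 + 0 + 3 = 16
distinct = 171 − 16 = 155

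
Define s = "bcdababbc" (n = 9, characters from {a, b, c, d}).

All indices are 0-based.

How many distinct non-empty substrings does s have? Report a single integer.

38

rank→(start, suffix):
  0 → (3, 'ababbc')
  1 → (5, 'abbc')
  2 → (4, 'babbc')
  3 → (6, 'bbc')
  4 → (7, 'bc')
  5 → (0, 'bcdababbc')
  6 → (8, 'c')
  7 → (1, 'cdababbc')
  8 → (2, 'dababbc')

SA = [3, 5, 4, 6, 7, 0, 8, 1, 2]
rank  pair      lcp
   1  s[3:],s[5:]  2  'ab'
   2  s[5:],s[4:]  0  ''
   3  s[4:],s[6:]  1  'b'
   4  s[6:],s[7:]  1  'b'
   5  s[7:],s[0:]  2  'bc'
   6  s[0:],s[8:]  0  ''
   7  s[8:],s[1:]  1  'c'
   8  s[1:],s[2:]  0  ''

n(n+1)/2 = 9·10/2 = 45
Σ LCP = 0 + 2 + 0 + 1 + 1 + 2 + 0 + 1 + 0 = 7
distinct = 45 − 7 = 38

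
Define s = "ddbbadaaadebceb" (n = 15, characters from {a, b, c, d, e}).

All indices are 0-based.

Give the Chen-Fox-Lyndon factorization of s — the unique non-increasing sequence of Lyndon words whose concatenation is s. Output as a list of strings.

emit factor 1: 'd' (i=0, period=1)
emit factor 2: 'd' (i=1, period=1)
emit factor 3: 'b' (i=2, period=1)
emit factor 4: 'b' (i=3, period=1)
emit factor 5: 'ad' (i=4, period=2)
emit factor 6: 'aaadebceb' (i=6, period=9)

["d", "d", "b", "b", "ad", "aaadebceb"]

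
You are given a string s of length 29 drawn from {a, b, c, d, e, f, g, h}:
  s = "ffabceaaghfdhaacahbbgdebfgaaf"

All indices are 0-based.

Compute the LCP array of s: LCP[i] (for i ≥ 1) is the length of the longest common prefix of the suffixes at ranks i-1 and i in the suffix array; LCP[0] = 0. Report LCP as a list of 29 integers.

[0, 2, 2, 1, 1, 1, 1, 1, 0, 1, 1, 1, 0, 1, 0, 1, 0, 1, 0, 1, 1, 1, 1, 0, 1, 1, 0, 1, 1]

sorted suffixes:
  #0 SA[0]=13  'aacahbbgdebfgaaf'
  #1 SA[1]=26  'aaf'
  #2 SA[2]=6  'aaghfdhaacahbbgdebfgaaf'
  #3 SA[3]=2  'abceaaghfdhaacahbbgdebfgaaf'
  #4 SA[4]=14  'acahbbgdebfgaaf'
  #5 SA[5]=27  'af'
  #6 SA[6]=7  'aghfdhaacahbbgdebfgaaf'
  #7 SA[7]=16  'ahbbgdebfgaaf'
  #8 SA[8]=18  'bbgdebfgaaf'
  #9 SA[9]=3  'bceaaghfdhaacahbbgdebfgaaf'
  #10 SA[10]=23  'bfgaaf'
  #11 SA[11]=19  'bgdebfgaaf'
  #12 SA[12]=15  'cahbbgdebfgaaf'
  #13 SA[13]=4  'ceaaghfdhaacahbbgdebfgaaf'
  #14 SA[14]=21  'debfgaaf'
  #15 SA[15]=11  'dhaacahbbgdebfgaaf'
  #16 SA[16]=5  'eaaghfdhaacahbbgdebfgaaf'
  #17 SA[17]=22  'ebfgaaf'
  #18 SA[18]=28  'f'
  #19 SA[19]=1  'fabceaaghfdhaacahbbgdebfgaaf'
  #20 SA[20]=10  'fdhaacahbbgdebfgaaf'
  #21 SA[21]=0  'ffabceaaghfdhaacahbbgdebfgaaf'
  #22 SA[22]=24  'fgaaf'
  #23 SA[23]=25  'gaaf'
  #24 SA[24]=20  'gdebfgaaf'
  #25 SA[25]=8  'ghfdhaacahbbgdebfgaaf'
  #26 SA[26]=12  'haacahbbgdebfgaaf'
  #27 SA[27]=17  'hbbgdebfgaaf'
  #28 SA[28]=9  'hfdhaacahbbgdebfgaaf'

SA = [13, 26, 6, 2, 14, 27, 7, 16, 18, 3, 23, 19, 15, 4, 21, 11, 5, 22, 28, 1, 10, 0, 24, 25, 20, 8, 12, 17, 9]
i: (SA[i-1],SA[i]) lcp shared
  1: (13,26) 2 'aa'
  2: (26,6) 2 'aa'
  3: (6,2) 1 'a'
  4: (2,14) 1 'a'
  5: (14,27) 1 'a'
  6: (27,7) 1 'a'
  7: (7,16) 1 'a'
  8: (16,18) 0 ''
  9: (18,3) 1 'b'
  10: (3,23) 1 'b'
  11: (23,19) 1 'b'
  12: (19,15) 0 ''
  13: (15,4) 1 'c'
  14: (4,21) 0 ''
  15: (21,11) 1 'd'
  16: (11,5) 0 ''
  17: (5,22) 1 'e'
  18: (22,28) 0 ''
  19: (28,1) 1 'f'
  20: (1,10) 1 'f'
  21: (10,0) 1 'f'
  22: (0,24) 1 'f'
  23: (24,25) 0 ''
  24: (25,20) 1 'g'
  25: (20,8) 1 'g'
  26: (8,12) 0 ''
  27: (12,17) 1 'h'
  28: (17,9) 1 'h'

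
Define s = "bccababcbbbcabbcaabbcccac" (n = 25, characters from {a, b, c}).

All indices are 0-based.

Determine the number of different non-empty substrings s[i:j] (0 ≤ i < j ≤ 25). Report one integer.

279

rank | idx | suffix
   0 |  16 | aabbcccac
   1 |   3 | ababcbbbcabbcaabbcccac
   2 |  12 | abbcaabbcccac
   3 |  17 | abbcccac
   4 |   5 | abcbbbcabbcaabbcccac
   5 |  23 | ac
   6 |   4 | babcbbbcabbcaabbcccac
   7 |   8 | bbbcabbcaabbcccac
   8 |  13 | bbcaabbcccac
   9 |   9 | bbcabbcaabbcccac
  10 |  18 | bbcccac
  11 |  14 | bcaabbcccac
  12 |  10 | bcabbcaabbcccac
  13 |   6 | bcbbbcabbcaabbcccac
  14 |   0 | bccababcbbbcabbcaabbcccac
  15 |  19 | bcccac
  16 |  24 | c
  17 |  15 | caabbcccac
  18 |   2 | cababcbbbcabbcaabbcccac
  19 |  11 | cabbcaabbcccac
  20 |  22 | cac
  21 |   7 | cbbbcabbcaabbcccac
  22 |   1 | ccababcbbbcabbcaabbcccac
  23 |  21 | ccac
  24 |  20 | cccac

SA = [16, 3, 12, 17, 5, 23, 4, 8, 13, 9, 18, 14, 10, 6, 0, 19, 24, 15, 2, 11, 22, 7, 1, 21, 20]
i: (SA[i-1],SA[i]) lcp shared
  1: (16,3) 1 'a'
  2: (3,12) 2 'ab'
  3: (12,17) 4 'abbc'
  4: (17,5) 2 'ab'
  5: (5,23) 1 'a'
  6: (23,4) 0 ''
  7: (4,8) 1 'b'
  8: (8,13) 2 'bb'
  9: (13,9) 4 'bbca'
  10: (9,18) 3 'bbc'
  11: (18,14) 1 'b'
  12: (14,10) 3 'bca'
  13: (10,6) 2 'bc'
  14: (6,0) 2 'bc'
  15: (0,19) 3 'bcc'
  16: (19,24) 0 ''
  17: (24,15) 1 'c'
  18: (15,2) 2 'ca'
  19: (2,11) 3 'cab'
  20: (11,22) 2 'ca'
  21: (22,7) 1 'c'
  22: (7,1) 1 'c'
  23: (1,21) 3 'cca'
  24: (21,20) 2 'cc'

n(n+1)/2 = 25·26/2 = 325
Σ LCP = 0 + 1 + 2 + 4 + 2 + 1 + 0 + 1 + 2 + 4 + 3 + 1 + 3 + 2 + 2 + 3 + 0 + 1 + 2 + 3 + 2 + 1 + 1 + 3 + 2 = 46
distinct = 325 − 46 = 279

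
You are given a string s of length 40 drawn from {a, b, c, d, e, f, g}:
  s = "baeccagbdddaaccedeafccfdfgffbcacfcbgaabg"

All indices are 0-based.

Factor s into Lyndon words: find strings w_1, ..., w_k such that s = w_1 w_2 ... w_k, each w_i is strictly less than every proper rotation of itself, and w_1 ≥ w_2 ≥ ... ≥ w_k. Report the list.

emit factor 1: 'b' (i=0, period=1)
emit factor 2: 'aeccagbddd' (i=1, period=10)
emit factor 3: 'aaccedeafccfdfgffbcacfcbg' (i=11, period=25)
emit factor 4: 'aabg' (i=36, period=4)

["b", "aeccagbddd", "aaccedeafccfdfgffbcacfcbg", "aabg"]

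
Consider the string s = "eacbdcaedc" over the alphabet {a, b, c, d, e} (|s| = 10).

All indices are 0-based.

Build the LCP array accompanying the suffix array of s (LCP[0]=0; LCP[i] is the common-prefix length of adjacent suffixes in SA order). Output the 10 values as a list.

rank→(start, suffix):
  0 → (1, 'acbdcaedc')
  1 → (6, 'aedc')
  2 → (3, 'bdcaedc')
  3 → (9, 'c')
  4 → (5, 'caedc')
  5 → (2, 'cbdcaedc')
  6 → (8, 'dc')
  7 → (4, 'dcaedc')
  8 → (0, 'eacbdcaedc')
  9 → (7, 'edc')

SA = [1, 6, 3, 9, 5, 2, 8, 4, 0, 7]
rank  pair      lcp
   1  s[1:],s[6:]  1  'a'
   2  s[6:],s[3:]  0  ''
   3  s[3:],s[9:]  0  ''
   4  s[9:],s[5:]  1  'c'
   5  s[5:],s[2:]  1  'c'
   6  s[2:],s[8:]  0  ''
   7  s[8:],s[4:]  2  'dc'
   8  s[4:],s[0:]  0  ''
   9  s[0:],s[7:]  1  'e'

[0, 1, 0, 0, 1, 1, 0, 2, 0, 1]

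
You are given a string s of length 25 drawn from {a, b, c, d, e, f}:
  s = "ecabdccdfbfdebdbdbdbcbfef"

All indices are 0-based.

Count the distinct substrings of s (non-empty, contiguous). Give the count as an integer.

rank | idx | suffix
   0 |   2 | abdccdfbfdebdbdbdbcbfef
   1 |  19 | bcbfef
   2 |  17 | bdbcbfef
   3 |  15 | bdbdbcbfef
   4 |  13 | bdbdbdbcbfef
   5 |   3 | bdccdfbfdebdbdbdbcbfef
   6 |   9 | bfdebdbdbdbcbfef
   7 |  21 | bfef
   8 |   1 | cabdccdfbfdebdbdbdbcbfef
   9 |  20 | cbfef
  10 |   5 | ccdfbfdebdbdbdbcbfef
  11 |   6 | cdfbfdebdbdbdbcbfef
  12 |  18 | dbcbfef
  13 |  16 | dbdbcbfef
  14 |  14 | dbdbdbcbfef
  15 |   4 | dccdfbfdebdbdbdbcbfef
  16 |  11 | debdbdbdbcbfef
  17 |   7 | dfbfdebdbdbdbcbfef
  18 |  12 | ebdbdbdbcbfef
  19 |   0 | ecabdccdfbfdebdbdbdbcbfef
  20 |  23 | ef
  21 |  24 | f
  22 |   8 | fbfdebdbdbdbcbfef
  23 |  10 | fdebdbdbdbcbfef
  24 |  22 | fef

SA = [2, 19, 17, 15, 13, 3, 9, 21, 1, 20, 5, 6, 18, 16, 14, 4, 11, 7, 12, 0, 23, 24, 8, 10, 22]
[i] adj suffixes → lcp
  [1] 2/19 → 0 ('')
  [2] 19/17 → 1 ('b')
  [3] 17/15 → 3 ('bdb')
  [4] 15/13 → 5 ('bdbdb')
  [5] 13/3 → 2 ('bd')
  [6] 3/9 → 1 ('b')
  [7] 9/21 → 2 ('bf')
  [8] 21/1 → 0 ('')
  [9] 1/20 → 1 ('c')
  [10] 20/5 → 1 ('c')
  [11] 5/6 → 1 ('c')
  [12] 6/18 → 0 ('')
  [13] 18/16 → 2 ('db')
  [14] 16/14 → 4 ('dbdb')
  [15] 14/4 → 1 ('d')
  [16] 4/11 → 1 ('d')
  [17] 11/7 → 1 ('d')
  [18] 7/12 → 0 ('')
  [19] 12/0 → 1 ('e')
  [20] 0/23 → 1 ('e')
  [21] 23/24 → 0 ('')
  [22] 24/8 → 1 ('f')
  [23] 8/10 → 1 ('f')
  [24] 10/22 → 1 ('f')

n(n+1)/2 = 25·26/2 = 325
Σ LCP = 0 + 0 + 1 + 3 + 5 + 2 + 1 + 2 + 0 + 1 + 1 + 1 + 0 + 2 + 4 + 1 + 1 + 1 + 0 + 1 + 1 + 0 + 1 + 1 + 1 = 31
distinct = 325 − 31 = 294

294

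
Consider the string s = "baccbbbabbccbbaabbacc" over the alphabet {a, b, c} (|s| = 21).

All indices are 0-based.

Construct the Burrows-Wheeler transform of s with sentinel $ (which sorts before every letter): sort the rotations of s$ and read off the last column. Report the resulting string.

rank  rotation                last
    0  $baccbbbabbccbbaabbacc  c
    1  aabbacc$baccbbbabbccbb  b
    2  abbacc$baccbbbabbccbba  a
    3  abbccbbaabbacc$baccbbb  b
    4  acc$baccbbbabbccbbaabb  b
    5  accbbbabbccbbaabbacc$b  b
    6  baabbacc$baccbbbabbccb  b
    7  babbccbbaabbacc$baccbb  b
    8  bacc$baccbbbabbccbbaab  b
    9  baccbbbabbccbbaabbacc$  $
   10  bbaabbacc$baccbbbabbcc  c
   11  bbabbccbbaabbacc$baccb  b
   12  bbacc$baccbbbabbccbbaa  a
   13  bbbabbccbbaabbacc$bacc  c
   14  bbccbbaabbacc$baccbbba  a
   15  bccbbaabbacc$baccbbbab  b
   16  c$baccbbbabbccbbaabbac  c
   17  cbbaabbacc$baccbbbabbc  c
   18  cbbbabbccbbaabbacc$bac  c
   19  cc$baccbbbabbccbbaabba  a
   20  ccbbaabbacc$baccbbbabb  b
   21  ccbbbabbccbbaabbacc$ba  a

cbabbbbbb$cbacabcccaba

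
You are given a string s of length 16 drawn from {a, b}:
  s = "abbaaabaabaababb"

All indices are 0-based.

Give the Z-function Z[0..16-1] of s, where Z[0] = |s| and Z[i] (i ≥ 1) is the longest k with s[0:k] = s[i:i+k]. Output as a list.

Z[0]=16
i=1: i≥r, start 0; Z[1]=0
i=2: i≥r, start 0; Z[2]=0
i=3: i≥r, start 0; Z[3]=1 scan→box=[3,4)
i=4: i≥r, start 0; Z[4]=1 scan→box=[4,5)
i=5: i≥r, start 0; Z[5]=2 scan→box=[5,7)
i=6: min(r-i=1, Z[1]=0)=0; Z[6]=0
i=7: i≥r, start 0; Z[7]=1 scan→box=[7,8)
i=8: i≥r, start 0; Z[8]=2 scan→box=[8,10)
i=9: min(r-i=1, Z[1]=0)=0; Z[9]=0
i=10: i≥r, start 0; Z[10]=1 scan→box=[10,11)
i=11: i≥r, start 0; Z[11]=2 scan→box=[11,13)
i=12: min(r-i=1, Z[1]=0)=0; Z[12]=0
i=13: i≥r, start 0; Z[13]=3 scan→box=[13,16)
i=14: min(r-i=2, Z[1]=0)=0; Z[14]=0
i=15: min(r-i=1, Z[2]=0)=0; Z[15]=0

[16, 0, 0, 1, 1, 2, 0, 1, 2, 0, 1, 2, 0, 3, 0, 0]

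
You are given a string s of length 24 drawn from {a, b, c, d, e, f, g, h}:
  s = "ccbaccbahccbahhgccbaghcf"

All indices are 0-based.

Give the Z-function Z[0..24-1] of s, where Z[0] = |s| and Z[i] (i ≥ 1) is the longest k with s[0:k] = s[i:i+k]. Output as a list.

[24, 1, 0, 0, 4, 1, 0, 0, 0, 4, 1, 0, 0, 0, 0, 0, 4, 1, 0, 0, 0, 0, 1, 0]

Z[0]=24
i=1: fresh scan; Z[1]=1 extend→box=[1,2)
i=2: fresh scan; Z[2]=0
i=3: fresh scan; Z[3]=0
i=4: fresh scan; Z[4]=4 extend→box=[4,8)
i=5: min(r-i=3, Z[1]=1)=1; Z[5]=1
i=6: min(r-i=2, Z[2]=0)=0; Z[6]=0
i=7: min(r-i=1, Z[3]=0)=0; Z[7]=0
i=8: fresh scan; Z[8]=0
i=9: fresh scan; Z[9]=4 extend→box=[9,13)
i=10: min(r-i=3, Z[1]=1)=1; Z[10]=1
i=11: min(r-i=2, Z[2]=0)=0; Z[11]=0
i=12: min(r-i=1, Z[3]=0)=0; Z[12]=0
i=13: fresh scan; Z[13]=0
i=14: fresh scan; Z[14]=0
i=15: fresh scan; Z[15]=0
i=16: fresh scan; Z[16]=4 extend→box=[16,20)
i=17: min(r-i=3, Z[1]=1)=1; Z[17]=1
i=18: min(r-i=2, Z[2]=0)=0; Z[18]=0
i=19: min(r-i=1, Z[3]=0)=0; Z[19]=0
i=20: fresh scan; Z[20]=0
i=21: fresh scan; Z[21]=0
i=22: fresh scan; Z[22]=1 extend→box=[22,23)
i=23: fresh scan; Z[23]=0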